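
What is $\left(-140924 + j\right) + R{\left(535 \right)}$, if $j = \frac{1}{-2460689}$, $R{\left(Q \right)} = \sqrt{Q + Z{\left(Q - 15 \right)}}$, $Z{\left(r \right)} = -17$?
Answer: $- \frac{346770136637}{2460689} + \sqrt{518} \approx -1.409 \cdot 10^{5}$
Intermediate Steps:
$R{\left(Q \right)} = \sqrt{-17 + Q}$ ($R{\left(Q \right)} = \sqrt{Q - 17} = \sqrt{-17 + Q}$)
$j = - \frac{1}{2460689} \approx -4.0639 \cdot 10^{-7}$
$\left(-140924 + j\right) + R{\left(535 \right)} = \left(-140924 - \frac{1}{2460689}\right) + \sqrt{-17 + 535} = - \frac{346770136637}{2460689} + \sqrt{518}$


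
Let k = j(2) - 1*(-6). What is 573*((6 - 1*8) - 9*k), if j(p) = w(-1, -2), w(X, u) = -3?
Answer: -16617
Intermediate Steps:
j(p) = -3
k = 3 (k = -3 - 1*(-6) = -3 + 6 = 3)
573*((6 - 1*8) - 9*k) = 573*((6 - 1*8) - 9*3) = 573*((6 - 8) - 27) = 573*(-2 - 27) = 573*(-29) = -16617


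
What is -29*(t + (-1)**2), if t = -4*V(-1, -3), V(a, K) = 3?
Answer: 319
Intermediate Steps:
t = -12 (t = -4*3 = -12)
-29*(t + (-1)**2) = -29*(-12 + (-1)**2) = -29*(-12 + 1) = -29*(-11) = 319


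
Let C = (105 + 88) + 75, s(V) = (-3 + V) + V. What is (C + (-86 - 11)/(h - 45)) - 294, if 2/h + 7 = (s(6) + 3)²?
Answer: -146949/6163 ≈ -23.844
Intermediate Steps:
s(V) = -3 + 2*V
C = 268 (C = 193 + 75 = 268)
h = 2/137 (h = 2/(-7 + ((-3 + 2*6) + 3)²) = 2/(-7 + ((-3 + 12) + 3)²) = 2/(-7 + (9 + 3)²) = 2/(-7 + 12²) = 2/(-7 + 144) = 2/137 ≈ 0.014599)
(C + (-86 - 11)/(h - 45)) - 294 = (268 + (-86 - 11)/(2/137 - 45)) - 294 = (268 - 97/(-6163/137)) - 294 = (268 - 97*(-137/6163)) - 294 = (268 + 13289/6163) - 294 = 1664973/6163 - 294 = -146949/6163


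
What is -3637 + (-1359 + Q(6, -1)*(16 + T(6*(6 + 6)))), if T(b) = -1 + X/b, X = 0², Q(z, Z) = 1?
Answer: -4981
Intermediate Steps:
X = 0
T(b) = -1 (T(b) = -1 + 0/b = -1 + 0 = -1)
-3637 + (-1359 + Q(6, -1)*(16 + T(6*(6 + 6)))) = -3637 + (-1359 + 1*(16 - 1)) = -3637 + (-1359 + 1*15) = -3637 + (-1359 + 15) = -3637 - 1344 = -4981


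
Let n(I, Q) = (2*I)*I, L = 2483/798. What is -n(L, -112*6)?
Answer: -6165289/318402 ≈ -19.363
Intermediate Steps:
L = 2483/798 (L = 2483*(1/798) = 2483/798 ≈ 3.1115)
n(I, Q) = 2*I²
-n(L, -112*6) = -2*(2483/798)² = -2*6165289/636804 = -1*6165289/318402 = -6165289/318402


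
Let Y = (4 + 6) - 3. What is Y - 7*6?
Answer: -35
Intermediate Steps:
Y = 7 (Y = 10 - 3 = 7)
Y - 7*6 = 7 - 7*6 = 7 - 42 = -35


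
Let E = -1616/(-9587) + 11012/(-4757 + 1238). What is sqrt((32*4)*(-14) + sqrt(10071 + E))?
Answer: sqrt(-226620651790132992 + 11245551*sqrt(1273228582668814891))/11245551 ≈ 41.13*I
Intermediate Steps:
E = -99885340/33736653 (E = -1616*(-1/9587) + 11012/(-3519) = 1616/9587 + 11012*(-1/3519) = 1616/9587 - 11012/3519 = -99885340/33736653 ≈ -2.9607)
sqrt((32*4)*(-14) + sqrt(10071 + E)) = sqrt((32*4)*(-14) + sqrt(10071 - 99885340/33736653)) = sqrt(128*(-14) + sqrt(339661947023/33736653)) = sqrt(-1792 + sqrt(1273228582668814891)/11245551)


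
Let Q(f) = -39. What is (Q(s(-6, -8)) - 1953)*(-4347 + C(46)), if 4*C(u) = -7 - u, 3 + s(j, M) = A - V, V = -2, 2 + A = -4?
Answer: 8685618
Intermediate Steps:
A = -6 (A = -2 - 4 = -6)
s(j, M) = -7 (s(j, M) = -3 + (-6 - 1*(-2)) = -3 + (-6 + 2) = -3 - 4 = -7)
C(u) = -7/4 - u/4 (C(u) = (-7 - u)/4 = -7/4 - u/4)
(Q(s(-6, -8)) - 1953)*(-4347 + C(46)) = (-39 - 1953)*(-4347 + (-7/4 - ¼*46)) = -1992*(-4347 + (-7/4 - 23/2)) = -1992*(-4347 - 53/4) = -1992*(-17441/4) = 8685618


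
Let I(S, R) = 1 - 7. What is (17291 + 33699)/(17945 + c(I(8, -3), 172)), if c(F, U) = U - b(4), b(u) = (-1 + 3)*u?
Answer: 50990/18109 ≈ 2.8157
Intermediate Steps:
b(u) = 2*u
I(S, R) = -6
c(F, U) = -8 + U (c(F, U) = U - 2*4 = U - 1*8 = U - 8 = -8 + U)
(17291 + 33699)/(17945 + c(I(8, -3), 172)) = (17291 + 33699)/(17945 + (-8 + 172)) = 50990/(17945 + 164) = 50990/18109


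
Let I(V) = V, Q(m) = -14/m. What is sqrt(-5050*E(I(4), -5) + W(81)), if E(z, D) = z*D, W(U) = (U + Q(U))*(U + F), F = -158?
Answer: sqrt(7676881)/9 ≈ 307.86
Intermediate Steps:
W(U) = (-158 + U)*(U - 14/U) (W(U) = (U - 14/U)*(U - 158) = (U - 14/U)*(-158 + U) = (-158 + U)*(U - 14/U))
E(z, D) = D*z
sqrt(-5050*E(I(4), -5) + W(81)) = sqrt(-(-25250)*4 + (-14 + 81**2 - 158*81 + 2212/81)) = sqrt(-5050*(-20) + (-14 + 6561 - 12798 + 2212*(1/81))) = sqrt(101000 + (-14 + 6561 - 12798 + 2212/81)) = sqrt(101000 - 504119/81) = sqrt(7676881/81) = sqrt(7676881)/9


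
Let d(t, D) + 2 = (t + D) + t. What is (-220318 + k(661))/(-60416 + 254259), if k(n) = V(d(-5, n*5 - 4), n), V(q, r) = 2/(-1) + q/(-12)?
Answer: -2647129/2326116 ≈ -1.1380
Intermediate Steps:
d(t, D) = -2 + D + 2*t (d(t, D) = -2 + ((t + D) + t) = -2 + ((D + t) + t) = -2 + (D + 2*t) = -2 + D + 2*t)
V(q, r) = -2 - q/12 (V(q, r) = 2*(-1) + q*(-1/12) = -2 - q/12)
k(n) = -2/3 - 5*n/12 (k(n) = -2 - (-2 + (n*5 - 4) + 2*(-5))/12 = -2 - (-2 + (5*n - 4) - 10)/12 = -2 - (-2 + (-4 + 5*n) - 10)/12 = -2 - (-16 + 5*n)/12 = -2 + (4/3 - 5*n/12) = -2/3 - 5*n/12)
(-220318 + k(661))/(-60416 + 254259) = (-220318 + (-2/3 - 5/12*661))/(-60416 + 254259) = (-220318 + (-2/3 - 3305/12))/193843 = (-220318 - 3313/12)*(1/193843) = -2647129/12*1/193843 = -2647129/2326116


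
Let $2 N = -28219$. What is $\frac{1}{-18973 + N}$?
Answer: $- \frac{2}{66165} \approx -3.0227 \cdot 10^{-5}$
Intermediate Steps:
$N = - \frac{28219}{2}$ ($N = \frac{1}{2} \left(-28219\right) = - \frac{28219}{2} \approx -14110.0$)
$\frac{1}{-18973 + N} = \frac{1}{-18973 - \frac{28219}{2}} = \frac{1}{- \frac{66165}{2}} = - \frac{2}{66165}$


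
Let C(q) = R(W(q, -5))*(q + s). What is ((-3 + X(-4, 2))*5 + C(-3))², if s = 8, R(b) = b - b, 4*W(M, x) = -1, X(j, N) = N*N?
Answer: 25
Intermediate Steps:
X(j, N) = N²
W(M, x) = -¼ (W(M, x) = (¼)*(-1) = -¼)
R(b) = 0
C(q) = 0 (C(q) = 0*(q + 8) = 0*(8 + q) = 0)
((-3 + X(-4, 2))*5 + C(-3))² = ((-3 + 2²)*5 + 0)² = ((-3 + 4)*5 + 0)² = (1*5 + 0)² = (5 + 0)² = 5² = 25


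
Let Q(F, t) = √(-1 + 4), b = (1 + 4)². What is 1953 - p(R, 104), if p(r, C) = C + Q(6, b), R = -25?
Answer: 1849 - √3 ≈ 1847.3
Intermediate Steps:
b = 25 (b = 5² = 25)
Q(F, t) = √3
p(r, C) = C + √3
1953 - p(R, 104) = 1953 - (104 + √3) = 1953 + (-104 - √3) = 1849 - √3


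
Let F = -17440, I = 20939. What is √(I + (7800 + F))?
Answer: √11299 ≈ 106.30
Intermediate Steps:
√(I + (7800 + F)) = √(20939 + (7800 - 17440)) = √(20939 - 9640) = √11299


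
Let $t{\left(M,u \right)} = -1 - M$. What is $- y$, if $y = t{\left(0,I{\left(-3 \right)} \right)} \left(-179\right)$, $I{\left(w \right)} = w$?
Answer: $-179$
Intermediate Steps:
$y = 179$ ($y = \left(-1 - 0\right) \left(-179\right) = \left(-1 + 0\right) \left(-179\right) = \left(-1\right) \left(-179\right) = 179$)
$- y = \left(-1\right) 179 = -179$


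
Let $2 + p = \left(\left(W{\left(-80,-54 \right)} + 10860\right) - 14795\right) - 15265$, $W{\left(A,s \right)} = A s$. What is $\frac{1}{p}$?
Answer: $- \frac{1}{14882} \approx -6.7195 \cdot 10^{-5}$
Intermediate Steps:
$p = -14882$ ($p = -2 + \left(\left(\left(\left(-80\right) \left(-54\right) + 10860\right) - 14795\right) - 15265\right) = -2 + \left(\left(\left(4320 + 10860\right) - 14795\right) - 15265\right) = -2 + \left(\left(15180 - 14795\right) - 15265\right) = -2 + \left(385 - 15265\right) = -2 - 14880 = -14882$)
$\frac{1}{p} = \frac{1}{-14882} = - \frac{1}{14882}$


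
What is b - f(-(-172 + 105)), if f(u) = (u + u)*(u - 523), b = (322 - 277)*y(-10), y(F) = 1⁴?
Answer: 61149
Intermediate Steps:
y(F) = 1
b = 45 (b = (322 - 277)*1 = 45*1 = 45)
f(u) = 2*u*(-523 + u) (f(u) = (2*u)*(-523 + u) = 2*u*(-523 + u))
b - f(-(-172 + 105)) = 45 - 2*(-(-172 + 105))*(-523 - (-172 + 105)) = 45 - 2*(-1*(-67))*(-523 - 1*(-67)) = 45 - 2*67*(-523 + 67) = 45 - 2*67*(-456) = 45 - 1*(-61104) = 45 + 61104 = 61149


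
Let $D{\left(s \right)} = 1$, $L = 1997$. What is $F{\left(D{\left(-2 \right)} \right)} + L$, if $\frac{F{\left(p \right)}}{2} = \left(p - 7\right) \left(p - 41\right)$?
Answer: $2477$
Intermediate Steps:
$F{\left(p \right)} = 2 \left(-41 + p\right) \left(-7 + p\right)$ ($F{\left(p \right)} = 2 \left(p - 7\right) \left(p - 41\right) = 2 \left(-7 + p\right) \left(-41 + p\right) = 2 \left(-41 + p\right) \left(-7 + p\right)$)
$F{\left(D{\left(-2 \right)} \right)} + L = \left(574 - 96 + 2 \cdot 1^{2}\right) + 1997 = \left(574 - 96 + 2 \cdot 1\right) + 1997 = \left(574 - 96 + 2\right) + 1997 = 480 + 1997 = 2477$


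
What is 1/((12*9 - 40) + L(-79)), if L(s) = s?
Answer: -1/11 ≈ -0.090909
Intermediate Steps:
1/((12*9 - 40) + L(-79)) = 1/((12*9 - 40) - 79) = 1/((108 - 40) - 79) = 1/(68 - 79) = 1/(-11) = -1/11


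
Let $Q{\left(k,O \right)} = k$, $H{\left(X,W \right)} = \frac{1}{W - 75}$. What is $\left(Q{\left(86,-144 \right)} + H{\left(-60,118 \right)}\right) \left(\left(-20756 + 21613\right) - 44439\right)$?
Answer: $- \frac{161209818}{43} \approx -3.7491 \cdot 10^{6}$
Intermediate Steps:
$H{\left(X,W \right)} = \frac{1}{-75 + W}$
$\left(Q{\left(86,-144 \right)} + H{\left(-60,118 \right)}\right) \left(\left(-20756 + 21613\right) - 44439\right) = \left(86 + \frac{1}{-75 + 118}\right) \left(\left(-20756 + 21613\right) - 44439\right) = \left(86 + \frac{1}{43}\right) \left(857 - 44439\right) = \left(86 + \frac{1}{43}\right) \left(-43582\right) = \frac{3699}{43} \left(-43582\right) = - \frac{161209818}{43}$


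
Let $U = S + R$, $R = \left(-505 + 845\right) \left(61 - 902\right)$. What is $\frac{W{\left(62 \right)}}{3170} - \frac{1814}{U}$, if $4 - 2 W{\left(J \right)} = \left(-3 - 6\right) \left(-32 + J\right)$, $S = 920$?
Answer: $\frac{1119953}{22587835} \approx 0.049582$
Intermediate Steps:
$R = -285940$ ($R = 340 \left(-841\right) = -285940$)
$W{\left(J \right)} = -142 + \frac{9 J}{2}$ ($W{\left(J \right)} = 2 - \frac{\left(-3 - 6\right) \left(-32 + J\right)}{2} = 2 - \frac{\left(-9\right) \left(-32 + J\right)}{2} = 2 - \frac{288 - 9 J}{2} = 2 + \left(-144 + \frac{9 J}{2}\right) = -142 + \frac{9 J}{2}$)
$U = -285020$ ($U = 920 - 285940 = -285020$)
$\frac{W{\left(62 \right)}}{3170} - \frac{1814}{U} = \frac{-142 + \frac{9}{2} \cdot 62}{3170} - \frac{1814}{-285020} = \left(-142 + 279\right) \frac{1}{3170} - - \frac{907}{142510} = 137 \cdot \frac{1}{3170} + \frac{907}{142510} = \frac{137}{3170} + \frac{907}{142510} = \frac{1119953}{22587835}$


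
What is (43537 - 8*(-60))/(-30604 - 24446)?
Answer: -44017/55050 ≈ -0.79958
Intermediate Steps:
(43537 - 8*(-60))/(-30604 - 24446) = (43537 + 480)/(-55050) = 44017*(-1/55050) = -44017/55050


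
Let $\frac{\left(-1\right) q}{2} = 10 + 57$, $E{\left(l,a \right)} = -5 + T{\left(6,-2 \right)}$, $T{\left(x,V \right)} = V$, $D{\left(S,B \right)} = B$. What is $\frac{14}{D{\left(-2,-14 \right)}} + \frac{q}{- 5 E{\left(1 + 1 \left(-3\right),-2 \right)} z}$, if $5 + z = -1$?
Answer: $- \frac{38}{105} \approx -0.3619$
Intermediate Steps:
$z = -6$ ($z = -5 - 1 = -6$)
$E{\left(l,a \right)} = -7$ ($E{\left(l,a \right)} = -5 - 2 = -7$)
$q = -134$ ($q = - 2 \left(10 + 57\right) = \left(-2\right) 67 = -134$)
$\frac{14}{D{\left(-2,-14 \right)}} + \frac{q}{- 5 E{\left(1 + 1 \left(-3\right),-2 \right)} z} = \frac{14}{-14} - \frac{134}{\left(-5\right) \left(-7\right) \left(-6\right)} = 14 \left(- \frac{1}{14}\right) - \frac{134}{35 \left(-6\right)} = -1 - \frac{134}{-210} = -1 - - \frac{67}{105} = -1 + \frac{67}{105} = - \frac{38}{105}$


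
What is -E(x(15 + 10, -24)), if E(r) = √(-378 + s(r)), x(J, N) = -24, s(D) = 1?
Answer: -I*√377 ≈ -19.417*I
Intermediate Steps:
E(r) = I*√377 (E(r) = √(-378 + 1) = √(-377) = I*√377)
-E(x(15 + 10, -24)) = -I*√377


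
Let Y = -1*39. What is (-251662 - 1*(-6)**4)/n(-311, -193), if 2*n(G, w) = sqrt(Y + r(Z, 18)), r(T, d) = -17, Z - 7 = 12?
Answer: 126479*I*sqrt(14)/7 ≈ 67606.0*I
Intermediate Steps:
Z = 19 (Z = 7 + 12 = 19)
Y = -39
n(G, w) = I*sqrt(14) (n(G, w) = sqrt(-39 - 17)/2 = sqrt(-56)/2 = (2*I*sqrt(14))/2 = I*sqrt(14))
(-251662 - 1*(-6)**4)/n(-311, -193) = (-251662 - 1*(-6)**4)/((I*sqrt(14))) = (-251662 - 1*1296)*(-I*sqrt(14)/14) = (-251662 - 1296)*(-I*sqrt(14)/14) = -(-126479)*I*sqrt(14)/7 = 126479*I*sqrt(14)/7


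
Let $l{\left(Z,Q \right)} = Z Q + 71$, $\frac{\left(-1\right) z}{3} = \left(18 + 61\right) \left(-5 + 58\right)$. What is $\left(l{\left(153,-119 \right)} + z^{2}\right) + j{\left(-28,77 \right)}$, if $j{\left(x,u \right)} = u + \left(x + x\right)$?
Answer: $157760606$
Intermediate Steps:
$z = -12561$ ($z = - 3 \left(18 + 61\right) \left(-5 + 58\right) = - 3 \cdot 79 \cdot 53 = \left(-3\right) 4187 = -12561$)
$l{\left(Z,Q \right)} = 71 + Q Z$ ($l{\left(Z,Q \right)} = Q Z + 71 = 71 + Q Z$)
$j{\left(x,u \right)} = u + 2 x$
$\left(l{\left(153,-119 \right)} + z^{2}\right) + j{\left(-28,77 \right)} = \left(\left(71 - 18207\right) + \left(-12561\right)^{2}\right) + \left(77 + 2 \left(-28\right)\right) = \left(\left(71 - 18207\right) + 157778721\right) + \left(77 - 56\right) = \left(-18136 + 157778721\right) + 21 = 157760585 + 21 = 157760606$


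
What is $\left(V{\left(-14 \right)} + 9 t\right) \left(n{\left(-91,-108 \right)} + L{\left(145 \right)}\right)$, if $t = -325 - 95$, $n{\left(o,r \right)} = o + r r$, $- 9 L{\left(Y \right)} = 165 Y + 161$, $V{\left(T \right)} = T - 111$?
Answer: $- \frac{312677255}{9} \approx -3.4742 \cdot 10^{7}$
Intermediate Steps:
$V{\left(T \right)} = -111 + T$
$L{\left(Y \right)} = - \frac{161}{9} - \frac{55 Y}{3}$ ($L{\left(Y \right)} = - \frac{165 Y + 161}{9} = - \frac{161 + 165 Y}{9} = - \frac{161}{9} - \frac{55 Y}{3}$)
$n{\left(o,r \right)} = o + r^{2}$
$t = -420$
$\left(V{\left(-14 \right)} + 9 t\right) \left(n{\left(-91,-108 \right)} + L{\left(145 \right)}\right) = \left(\left(-111 - 14\right) + 9 \left(-420\right)\right) \left(\left(-91 + \left(-108\right)^{2}\right) - \frac{24086}{9}\right) = \left(-125 - 3780\right) \left(\left(-91 + 11664\right) - \frac{24086}{9}\right) = - 3905 \left(11573 - \frac{24086}{9}\right) = \left(-3905\right) \frac{80071}{9} = - \frac{312677255}{9}$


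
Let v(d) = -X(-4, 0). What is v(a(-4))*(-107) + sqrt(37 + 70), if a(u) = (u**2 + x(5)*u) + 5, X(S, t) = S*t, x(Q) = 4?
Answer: sqrt(107) ≈ 10.344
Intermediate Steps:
a(u) = 5 + u**2 + 4*u (a(u) = (u**2 + 4*u) + 5 = 5 + u**2 + 4*u)
v(d) = 0 (v(d) = -(-4)*0 = -1*0 = 0)
v(a(-4))*(-107) + sqrt(37 + 70) = 0*(-107) + sqrt(37 + 70) = 0 + sqrt(107) = sqrt(107)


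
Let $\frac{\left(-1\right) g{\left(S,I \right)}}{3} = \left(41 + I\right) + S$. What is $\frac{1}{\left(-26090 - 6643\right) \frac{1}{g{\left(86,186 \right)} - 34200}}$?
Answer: $\frac{11713}{10911} \approx 1.0735$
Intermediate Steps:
$g{\left(S,I \right)} = -123 - 3 I - 3 S$ ($g{\left(S,I \right)} = - 3 \left(\left(41 + I\right) + S\right) = - 3 \left(41 + I + S\right) = -123 - 3 I - 3 S$)
$\frac{1}{\left(-26090 - 6643\right) \frac{1}{g{\left(86,186 \right)} - 34200}} = \frac{1}{\left(-26090 - 6643\right) \frac{1}{\left(-123 - 558 - 258\right) - 34200}} = \frac{1}{\left(-32733\right) \frac{1}{\left(-123 - 558 - 258\right) - 34200}} = \frac{1}{\left(-32733\right) \frac{1}{-939 - 34200}} = \frac{1}{\left(-32733\right) \frac{1}{-35139}} = \frac{1}{\left(-32733\right) \left(- \frac{1}{35139}\right)} = \frac{1}{\frac{10911}{11713}} = \frac{11713}{10911}$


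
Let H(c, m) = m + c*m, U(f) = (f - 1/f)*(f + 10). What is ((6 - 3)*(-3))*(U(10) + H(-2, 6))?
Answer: -1728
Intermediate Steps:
U(f) = (10 + f)*(f - 1/f) (U(f) = (f - 1/f)*(10 + f) = (10 + f)*(f - 1/f))
((6 - 3)*(-3))*(U(10) + H(-2, 6)) = ((6 - 3)*(-3))*((-1 + 10**2 - 10/10 + 10*10) + 6*(1 - 2)) = (3*(-3))*((-1 + 100 - 10*1/10 + 100) + 6*(-1)) = -9*((-1 + 100 - 1 + 100) - 6) = -9*(198 - 6) = -9*192 = -1728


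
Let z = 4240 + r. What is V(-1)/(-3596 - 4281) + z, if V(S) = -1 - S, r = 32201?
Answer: 36441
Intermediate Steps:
z = 36441 (z = 4240 + 32201 = 36441)
V(-1)/(-3596 - 4281) + z = (-1 - 1*(-1))/(-3596 - 4281) + 36441 = (-1 + 1)/(-7877) + 36441 = 0*(-1/7877) + 36441 = 0 + 36441 = 36441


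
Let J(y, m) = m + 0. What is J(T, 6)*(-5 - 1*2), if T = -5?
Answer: -42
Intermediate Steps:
J(y, m) = m
J(T, 6)*(-5 - 1*2) = 6*(-5 - 1*2) = 6*(-5 - 2) = 6*(-7) = -42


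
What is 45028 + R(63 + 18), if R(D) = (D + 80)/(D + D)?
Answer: 7294697/162 ≈ 45029.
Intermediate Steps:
R(D) = (80 + D)/(2*D) (R(D) = (80 + D)/((2*D)) = (80 + D)*(1/(2*D)) = (80 + D)/(2*D))
45028 + R(63 + 18) = 45028 + (80 + (63 + 18))/(2*(63 + 18)) = 45028 + (½)*(80 + 81)/81 = 45028 + (½)*(1/81)*161 = 45028 + 161/162 = 7294697/162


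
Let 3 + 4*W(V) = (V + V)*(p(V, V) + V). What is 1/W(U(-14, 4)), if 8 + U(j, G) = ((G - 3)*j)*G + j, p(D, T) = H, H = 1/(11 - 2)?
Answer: 12/36443 ≈ 0.00032928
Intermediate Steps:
H = ⅑ (H = 1/9 = ⅑ ≈ 0.11111)
p(D, T) = ⅑
U(j, G) = -8 + j + G*j*(-3 + G) (U(j, G) = -8 + (((G - 3)*j)*G + j) = -8 + (((-3 + G)*j)*G + j) = -8 + ((j*(-3 + G))*G + j) = -8 + (G*j*(-3 + G) + j) = -8 + (j + G*j*(-3 + G)) = -8 + j + G*j*(-3 + G))
W(V) = -¾ + V*(⅑ + V)/2 (W(V) = -¾ + ((V + V)*(⅑ + V))/4 = -¾ + ((2*V)*(⅑ + V))/4 = -¾ + (2*V*(⅑ + V))/4 = -¾ + V*(⅑ + V)/2)
1/W(U(-14, 4)) = 1/(-¾ + (-8 - 14 - 14*4² - 3*4*(-14))²/2 + (-8 - 14 - 14*4² - 3*4*(-14))/18) = 1/(-¾ + (-8 - 14 - 14*16 + 168)²/2 + (-8 - 14 - 14*16 + 168)/18) = 1/(-¾ + (-8 - 14 - 224 + 168)²/2 + (-8 - 14 - 224 + 168)/18) = 1/(-¾ + (½)*(-78)² + (1/18)*(-78)) = 1/(-¾ + (½)*6084 - 13/3) = 1/(-¾ + 3042 - 13/3) = 1/(36443/12) = 12/36443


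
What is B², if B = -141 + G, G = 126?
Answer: 225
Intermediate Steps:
B = -15 (B = -141 + 126 = -15)
B² = (-15)² = 225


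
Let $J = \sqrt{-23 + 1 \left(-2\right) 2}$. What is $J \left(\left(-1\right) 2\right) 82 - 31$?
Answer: $-31 - 492 i \sqrt{3} \approx -31.0 - 852.17 i$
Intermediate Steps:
$J = 3 i \sqrt{3}$ ($J = \sqrt{-23 - 4} = \sqrt{-27} = 3 i \sqrt{3} \approx 5.1962 i$)
$J \left(\left(-1\right) 2\right) 82 - 31 = 3 i \sqrt{3} \left(\left(-1\right) 2\right) 82 - 31 = 3 i \sqrt{3} \left(-2\right) 82 - 31 = - 6 i \sqrt{3} \cdot 82 - 31 = - 492 i \sqrt{3} - 31 = -31 - 492 i \sqrt{3}$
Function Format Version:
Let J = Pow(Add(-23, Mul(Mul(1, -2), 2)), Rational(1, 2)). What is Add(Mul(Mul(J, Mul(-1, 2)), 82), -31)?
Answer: Add(-31, Mul(-492, I, Pow(3, Rational(1, 2)))) ≈ Add(-31.000, Mul(-852.17, I))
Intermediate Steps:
J = Mul(3, I, Pow(3, Rational(1, 2))) (J = Pow(Add(-23, Mul(-2, 2)), Rational(1, 2)) = Pow(Add(-23, -4), Rational(1, 2)) = Pow(-27, Rational(1, 2)) = Mul(3, I, Pow(3, Rational(1, 2))) ≈ Mul(5.1962, I))
Add(Mul(Mul(J, Mul(-1, 2)), 82), -31) = Add(Mul(Mul(Mul(3, I, Pow(3, Rational(1, 2))), Mul(-1, 2)), 82), -31) = Add(Mul(Mul(Mul(3, I, Pow(3, Rational(1, 2))), -2), 82), -31) = Add(Mul(Mul(-6, I, Pow(3, Rational(1, 2))), 82), -31) = Add(Mul(-492, I, Pow(3, Rational(1, 2))), -31) = Add(-31, Mul(-492, I, Pow(3, Rational(1, 2))))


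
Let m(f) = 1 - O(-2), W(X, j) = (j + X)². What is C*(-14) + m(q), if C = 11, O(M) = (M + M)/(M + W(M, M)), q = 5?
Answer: -1069/7 ≈ -152.71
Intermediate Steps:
W(X, j) = (X + j)²
O(M) = 2*M/(M + 4*M²) (O(M) = (M + M)/(M + (M + M)²) = (2*M)/(M + (2*M)²) = (2*M)/(M + 4*M²) = 2*M/(M + 4*M²))
m(f) = 9/7 (m(f) = 1 - 2/(1 + 4*(-2)) = 1 - 2/(1 - 8) = 1 - 2/(-7) = 1 - 2*(-1)/7 = 1 - 1*(-2/7) = 1 + 2/7 = 9/7)
C*(-14) + m(q) = 11*(-14) + 9/7 = -154 + 9/7 = -1069/7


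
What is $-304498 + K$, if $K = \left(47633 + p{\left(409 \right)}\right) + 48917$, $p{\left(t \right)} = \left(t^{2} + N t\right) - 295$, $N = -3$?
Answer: $-42189$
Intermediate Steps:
$p{\left(t \right)} = -295 + t^{2} - 3 t$ ($p{\left(t \right)} = \left(t^{2} - 3 t\right) - 295 = -295 + t^{2} - 3 t$)
$K = 262309$ ($K = \left(47633 - \left(1522 - 167281\right)\right) + 48917 = \left(47633 - -165759\right) + 48917 = \left(47633 + 165759\right) + 48917 = 213392 + 48917 = 262309$)
$-304498 + K = -304498 + 262309 = -42189$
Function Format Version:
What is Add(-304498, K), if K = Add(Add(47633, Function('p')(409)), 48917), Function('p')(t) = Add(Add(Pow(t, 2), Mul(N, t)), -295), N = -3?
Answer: -42189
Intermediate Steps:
Function('p')(t) = Add(-295, Pow(t, 2), Mul(-3, t)) (Function('p')(t) = Add(Add(Pow(t, 2), Mul(-3, t)), -295) = Add(-295, Pow(t, 2), Mul(-3, t)))
K = 262309 (K = Add(Add(47633, Add(-295, Pow(409, 2), Mul(-3, 409))), 48917) = Add(Add(47633, Add(-295, 167281, -1227)), 48917) = Add(Add(47633, 165759), 48917) = Add(213392, 48917) = 262309)
Add(-304498, K) = Add(-304498, 262309) = -42189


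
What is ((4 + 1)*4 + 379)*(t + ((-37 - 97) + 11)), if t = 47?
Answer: -30324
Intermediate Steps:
((4 + 1)*4 + 379)*(t + ((-37 - 97) + 11)) = ((4 + 1)*4 + 379)*(47 + ((-37 - 97) + 11)) = (5*4 + 379)*(47 + (-134 + 11)) = (20 + 379)*(47 - 123) = 399*(-76) = -30324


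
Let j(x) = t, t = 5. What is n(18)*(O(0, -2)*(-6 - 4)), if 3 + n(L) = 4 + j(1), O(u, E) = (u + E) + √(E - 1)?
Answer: 120 - 60*I*√3 ≈ 120.0 - 103.92*I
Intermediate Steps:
j(x) = 5
O(u, E) = E + u + √(-1 + E) (O(u, E) = (E + u) + √(-1 + E) = E + u + √(-1 + E))
n(L) = 6 (n(L) = -3 + (4 + 5) = -3 + 9 = 6)
n(18)*(O(0, -2)*(-6 - 4)) = 6*((-2 + 0 + √(-1 - 2))*(-6 - 4)) = 6*((-2 + 0 + √(-3))*(-10)) = 6*((-2 + 0 + I*√3)*(-10)) = 6*((-2 + I*√3)*(-10)) = 6*(20 - 10*I*√3) = 120 - 60*I*√3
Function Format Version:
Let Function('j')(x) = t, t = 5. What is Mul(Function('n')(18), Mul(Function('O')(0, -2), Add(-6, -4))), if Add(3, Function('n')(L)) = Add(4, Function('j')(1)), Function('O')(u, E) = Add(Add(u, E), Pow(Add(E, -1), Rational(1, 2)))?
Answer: Add(120, Mul(-60, I, Pow(3, Rational(1, 2)))) ≈ Add(120.00, Mul(-103.92, I))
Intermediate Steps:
Function('j')(x) = 5
Function('O')(u, E) = Add(E, u, Pow(Add(-1, E), Rational(1, 2))) (Function('O')(u, E) = Add(Add(E, u), Pow(Add(-1, E), Rational(1, 2))) = Add(E, u, Pow(Add(-1, E), Rational(1, 2))))
Function('n')(L) = 6 (Function('n')(L) = Add(-3, Add(4, 5)) = Add(-3, 9) = 6)
Mul(Function('n')(18), Mul(Function('O')(0, -2), Add(-6, -4))) = Mul(6, Mul(Add(-2, 0, Pow(Add(-1, -2), Rational(1, 2))), Add(-6, -4))) = Mul(6, Mul(Add(-2, 0, Pow(-3, Rational(1, 2))), -10)) = Mul(6, Mul(Add(-2, 0, Mul(I, Pow(3, Rational(1, 2)))), -10)) = Mul(6, Mul(Add(-2, Mul(I, Pow(3, Rational(1, 2)))), -10)) = Mul(6, Add(20, Mul(-10, I, Pow(3, Rational(1, 2))))) = Add(120, Mul(-60, I, Pow(3, Rational(1, 2))))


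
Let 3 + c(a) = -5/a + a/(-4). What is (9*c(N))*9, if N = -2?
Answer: 0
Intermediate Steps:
c(a) = -3 - 5/a - a/4 (c(a) = -3 + (-5/a + a/(-4)) = -3 + (-5/a + a*(-¼)) = -3 + (-5/a - a/4) = -3 - 5/a - a/4)
(9*c(N))*9 = (9*(-3 - 5/(-2) - ¼*(-2)))*9 = (9*(-3 - 5*(-½) + ½))*9 = (9*(-3 + 5/2 + ½))*9 = (9*0)*9 = 0*9 = 0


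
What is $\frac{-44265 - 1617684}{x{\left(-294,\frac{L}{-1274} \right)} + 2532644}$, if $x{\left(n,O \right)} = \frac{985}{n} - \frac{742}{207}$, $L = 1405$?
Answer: $- \frac{33714297414}{51377075503} \approx -0.65621$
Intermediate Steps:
$x{\left(n,O \right)} = - \frac{742}{207} + \frac{985}{n}$ ($x{\left(n,O \right)} = \frac{985}{n} - \frac{742}{207} = - \frac{742}{207} + \frac{985}{n}$)
$\frac{-44265 - 1617684}{x{\left(-294,\frac{L}{-1274} \right)} + 2532644} = \frac{-44265 - 1617684}{\left(- \frac{742}{207} + \frac{985}{-294}\right) + 2532644} = - \frac{1661949}{\left(- \frac{742}{207} + 985 \left(- \frac{1}{294}\right)\right) + 2532644} = - \frac{1661949}{\left(- \frac{742}{207} - \frac{985}{294}\right) + 2532644} = - \frac{1661949}{- \frac{140681}{20286} + 2532644} = - \frac{1661949}{\frac{51377075503}{20286}} = \left(-1661949\right) \frac{20286}{51377075503} = - \frac{33714297414}{51377075503}$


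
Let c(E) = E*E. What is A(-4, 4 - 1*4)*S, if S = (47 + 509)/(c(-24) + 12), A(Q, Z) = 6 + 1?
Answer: 139/21 ≈ 6.6190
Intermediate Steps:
c(E) = E²
A(Q, Z) = 7
S = 139/147 (S = (47 + 509)/((-24)² + 12) = 556/(576 + 12) = 556/588 = 556*(1/588) = 139/147 ≈ 0.94558)
A(-4, 4 - 1*4)*S = 7*(139/147) = 139/21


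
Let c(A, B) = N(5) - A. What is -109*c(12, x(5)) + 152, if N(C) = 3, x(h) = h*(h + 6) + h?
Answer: 1133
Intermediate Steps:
x(h) = h + h*(6 + h) (x(h) = h*(6 + h) + h = h + h*(6 + h))
c(A, B) = 3 - A
-109*c(12, x(5)) + 152 = -109*(3 - 1*12) + 152 = -109*(3 - 12) + 152 = -109*(-9) + 152 = 981 + 152 = 1133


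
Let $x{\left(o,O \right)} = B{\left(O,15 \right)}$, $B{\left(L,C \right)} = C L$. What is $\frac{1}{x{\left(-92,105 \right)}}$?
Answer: $\frac{1}{1575} \approx 0.00063492$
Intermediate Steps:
$x{\left(o,O \right)} = 15 O$
$\frac{1}{x{\left(-92,105 \right)}} = \frac{1}{15 \cdot 105} = \frac{1}{1575}$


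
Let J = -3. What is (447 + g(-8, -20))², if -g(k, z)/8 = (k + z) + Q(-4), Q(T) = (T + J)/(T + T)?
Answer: 440896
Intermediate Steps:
Q(T) = (-3 + T)/(2*T) (Q(T) = (T - 3)/(T + T) = (-3 + T)/((2*T)) = (-3 + T)*(1/(2*T)) = (-3 + T)/(2*T))
g(k, z) = -7 - 8*k - 8*z (g(k, z) = -8*((k + z) + (½)*(-3 - 4)/(-4)) = -8*((k + z) + (½)*(-¼)*(-7)) = -8*((k + z) + 7/8) = -8*(7/8 + k + z) = -7 - 8*k - 8*z)
(447 + g(-8, -20))² = (447 + (-7 - 8*(-8) - 8*(-20)))² = (447 + (-7 + 64 + 160))² = (447 + 217)² = 664² = 440896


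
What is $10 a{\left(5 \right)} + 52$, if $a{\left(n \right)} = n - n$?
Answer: $52$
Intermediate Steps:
$a{\left(n \right)} = 0$
$10 a{\left(5 \right)} + 52 = 10 \cdot 0 + 52 = 0 + 52 = 52$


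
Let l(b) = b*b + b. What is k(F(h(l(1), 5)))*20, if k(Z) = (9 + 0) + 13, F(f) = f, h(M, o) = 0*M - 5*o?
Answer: 440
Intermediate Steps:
l(b) = b + b**2 (l(b) = b**2 + b = b + b**2)
h(M, o) = -5*o (h(M, o) = 0 - 5*o = -5*o)
k(Z) = 22 (k(Z) = 9 + 13 = 22)
k(F(h(l(1), 5)))*20 = 22*20 = 440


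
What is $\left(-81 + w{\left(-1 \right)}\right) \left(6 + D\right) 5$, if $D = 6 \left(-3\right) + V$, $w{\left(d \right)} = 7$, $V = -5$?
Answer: $6290$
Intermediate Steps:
$D = -23$ ($D = 6 \left(-3\right) - 5 = -18 - 5 = -23$)
$\left(-81 + w{\left(-1 \right)}\right) \left(6 + D\right) 5 = \left(-81 + 7\right) \left(6 - 23\right) 5 = - 74 \left(\left(-17\right) 5\right) = \left(-74\right) \left(-85\right) = 6290$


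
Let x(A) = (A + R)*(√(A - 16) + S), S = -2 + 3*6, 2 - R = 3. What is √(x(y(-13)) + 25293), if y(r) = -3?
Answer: √(25229 - 4*I*√19) ≈ 158.84 - 0.0549*I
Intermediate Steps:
R = -1 (R = 2 - 1*3 = 2 - 3 = -1)
S = 16 (S = -2 + 18 = 16)
x(A) = (-1 + A)*(16 + √(-16 + A)) (x(A) = (A - 1)*(√(A - 16) + 16) = (-1 + A)*(√(-16 + A) + 16) = (-1 + A)*(16 + √(-16 + A)))
√(x(y(-13)) + 25293) = √((-16 - √(-16 - 3) + 16*(-3) - 3*√(-16 - 3)) + 25293) = √((-16 - √(-19) - 48 - 3*I*√19) + 25293) = √((-16 - I*√19 - 48 - 3*I*√19) + 25293) = √((-64 - 4*I*√19) + 25293) = √(25229 - 4*I*√19)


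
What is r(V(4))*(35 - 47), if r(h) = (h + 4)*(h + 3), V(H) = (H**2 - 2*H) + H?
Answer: -2880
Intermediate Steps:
V(H) = H**2 - H
r(h) = (3 + h)*(4 + h) (r(h) = (4 + h)*(3 + h) = (3 + h)*(4 + h))
r(V(4))*(35 - 47) = (12 + (4*(-1 + 4))**2 + 7*(4*(-1 + 4)))*(35 - 47) = (12 + (4*3)**2 + 7*(4*3))*(-12) = (12 + 12**2 + 7*12)*(-12) = (12 + 144 + 84)*(-12) = 240*(-12) = -2880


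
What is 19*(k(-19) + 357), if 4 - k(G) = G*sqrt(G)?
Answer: 6859 + 361*I*sqrt(19) ≈ 6859.0 + 1573.6*I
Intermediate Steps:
k(G) = 4 - G**(3/2) (k(G) = 4 - G*sqrt(G) = 4 - G**(3/2))
19*(k(-19) + 357) = 19*((4 - (-19)**(3/2)) + 357) = 19*((4 - (-19)*I*sqrt(19)) + 357) = 19*((4 + 19*I*sqrt(19)) + 357) = 19*(361 + 19*I*sqrt(19)) = 6859 + 361*I*sqrt(19)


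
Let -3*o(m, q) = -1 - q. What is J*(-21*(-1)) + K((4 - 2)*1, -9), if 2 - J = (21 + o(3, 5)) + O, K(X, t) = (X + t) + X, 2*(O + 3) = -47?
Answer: 221/2 ≈ 110.50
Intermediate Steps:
O = -53/2 (O = -3 + (½)*(-47) = -3 - 47/2 = -53/2 ≈ -26.500)
o(m, q) = ⅓ + q/3 (o(m, q) = -(-1 - q)/3 = ⅓ + q/3)
K(X, t) = t + 2*X
J = 11/2 (J = 2 - ((21 + (⅓ + (⅓)*5)) - 53/2) = 2 - ((21 + (⅓ + 5/3)) - 53/2) = 2 - ((21 + 2) - 53/2) = 2 - (23 - 53/2) = 2 - 1*(-7/2) = 2 + 7/2 = 11/2 ≈ 5.5000)
J*(-21*(-1)) + K((4 - 2)*1, -9) = 11*(-21*(-1))/2 + (-9 + 2*((4 - 2)*1)) = (11/2)*21 + (-9 + 2*(2*1)) = 231/2 + (-9 + 2*2) = 231/2 + (-9 + 4) = 231/2 - 5 = 221/2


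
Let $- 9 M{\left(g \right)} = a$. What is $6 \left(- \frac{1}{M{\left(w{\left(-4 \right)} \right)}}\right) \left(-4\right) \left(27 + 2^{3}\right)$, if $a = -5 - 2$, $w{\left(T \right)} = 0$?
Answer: $1080$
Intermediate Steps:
$a = -7$ ($a = -5 - 2 = -7$)
$M{\left(g \right)} = \frac{7}{9}$ ($M{\left(g \right)} = \left(- \frac{1}{9}\right) \left(-7\right) = \frac{7}{9}$)
$6 \left(- \frac{1}{M{\left(w{\left(-4 \right)} \right)}}\right) \left(-4\right) \left(27 + 2^{3}\right) = 6 \left(- \frac{1}{\frac{7}{9}}\right) \left(-4\right) \left(27 + 2^{3}\right) = 6 \left(\left(-1\right) \frac{9}{7}\right) \left(-4\right) \left(27 + 8\right) = 6 \left(- \frac{9}{7}\right) \left(-4\right) 35 = \left(- \frac{54}{7}\right) \left(-4\right) 35 = \frac{216}{7} \cdot 35 = 1080$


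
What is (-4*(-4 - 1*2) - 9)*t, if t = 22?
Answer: 330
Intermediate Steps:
(-4*(-4 - 1*2) - 9)*t = (-4*(-4 - 1*2) - 9)*22 = (-4*(-4 - 2) - 9)*22 = (-4*(-6) - 9)*22 = (24 - 9)*22 = 15*22 = 330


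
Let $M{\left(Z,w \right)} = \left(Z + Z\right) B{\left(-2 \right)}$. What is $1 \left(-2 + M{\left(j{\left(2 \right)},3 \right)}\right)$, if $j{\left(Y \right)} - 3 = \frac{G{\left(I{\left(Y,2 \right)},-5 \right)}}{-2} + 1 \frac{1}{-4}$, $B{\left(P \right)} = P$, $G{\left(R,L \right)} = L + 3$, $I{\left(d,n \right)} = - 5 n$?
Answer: $-17$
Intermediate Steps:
$G{\left(R,L \right)} = 3 + L$
$j{\left(Y \right)} = \frac{15}{4}$ ($j{\left(Y \right)} = 3 + \left(\frac{3 - 5}{-2} + 1 \frac{1}{-4}\right) = 3 + \left(\left(-2\right) \left(- \frac{1}{2}\right) + 1 \left(- \frac{1}{4}\right)\right) = 3 + \left(1 - \frac{1}{4}\right) = 3 + \frac{3}{4} = \frac{15}{4}$)
$M{\left(Z,w \right)} = - 4 Z$ ($M{\left(Z,w \right)} = \left(Z + Z\right) \left(-2\right) = 2 Z \left(-2\right) = - 4 Z$)
$1 \left(-2 + M{\left(j{\left(2 \right)},3 \right)}\right) = 1 \left(-2 - 15\right) = 1 \left(-17\right) = -17$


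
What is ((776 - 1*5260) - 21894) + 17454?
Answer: -8924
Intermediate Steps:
((776 - 1*5260) - 21894) + 17454 = ((776 - 5260) - 21894) + 17454 = (-4484 - 21894) + 17454 = -26378 + 17454 = -8924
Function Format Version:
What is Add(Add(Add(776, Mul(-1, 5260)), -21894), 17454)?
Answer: -8924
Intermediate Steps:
Add(Add(Add(776, Mul(-1, 5260)), -21894), 17454) = Add(Add(Add(776, -5260), -21894), 17454) = Add(Add(-4484, -21894), 17454) = Add(-26378, 17454) = -8924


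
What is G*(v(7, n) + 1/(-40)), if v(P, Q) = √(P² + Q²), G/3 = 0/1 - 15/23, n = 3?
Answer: 9/184 - 45*√58/23 ≈ -14.852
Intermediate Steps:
G = -45/23 (G = 3*(0/1 - 15/23) = 3*(0*1 - 15*1/23) = 3*(0 - 15/23) = 3*(-15/23) = -45/23 ≈ -1.9565)
G*(v(7, n) + 1/(-40)) = -45*(√(7² + 3²) + 1/(-40))/23 = -45*(√(49 + 9) - 1/40)/23 = -45*(√58 - 1/40)/23 = -45*(-1/40 + √58)/23 = 9/184 - 45*√58/23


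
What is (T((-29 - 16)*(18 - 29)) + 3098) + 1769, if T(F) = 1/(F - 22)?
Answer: 2302092/473 ≈ 4867.0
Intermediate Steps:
T(F) = 1/(-22 + F)
(T((-29 - 16)*(18 - 29)) + 3098) + 1769 = (1/(-22 + (-29 - 16)*(18 - 29)) + 3098) + 1769 = (1/(-22 - 45*(-11)) + 3098) + 1769 = (1/(-22 + 495) + 3098) + 1769 = (1/473 + 3098) + 1769 = 1465355/473 + 1769 = 2302092/473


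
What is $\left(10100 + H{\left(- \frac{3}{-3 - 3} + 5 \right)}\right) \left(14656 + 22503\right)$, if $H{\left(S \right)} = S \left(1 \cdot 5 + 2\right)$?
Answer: $\frac{753473043}{2} \approx 3.7674 \cdot 10^{8}$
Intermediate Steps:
$H{\left(S \right)} = 7 S$ ($H{\left(S \right)} = S \left(5 + 2\right) = S 7 = 7 S$)
$\left(10100 + H{\left(- \frac{3}{-3 - 3} + 5 \right)}\right) \left(14656 + 22503\right) = \left(10100 + 7 \left(- \frac{3}{-3 - 3} + 5\right)\right) \left(14656 + 22503\right) = \left(10100 + 7 \left(- \frac{3}{-6} + 5\right)\right) 37159 = \left(10100 + 7 \left(\left(-3\right) \left(- \frac{1}{6}\right) + 5\right)\right) 37159 = \left(10100 + 7 \left(\frac{1}{2} + 5\right)\right) 37159 = \left(10100 + 7 \cdot \frac{11}{2}\right) 37159 = \left(10100 + \frac{77}{2}\right) 37159 = \frac{20277}{2} \cdot 37159 = \frac{753473043}{2}$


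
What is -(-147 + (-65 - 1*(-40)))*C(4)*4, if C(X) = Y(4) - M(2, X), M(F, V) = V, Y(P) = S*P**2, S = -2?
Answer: -24768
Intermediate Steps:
Y(P) = -2*P**2
C(X) = -32 - X (C(X) = -2*4**2 - X = -2*16 - X = -32 - X)
-(-147 + (-65 - 1*(-40)))*C(4)*4 = -(-147 + (-65 - 1*(-40)))*(-32 - 1*4)*4 = -(-147 + (-65 + 40))*(-32 - 4)*4 = -(-147 - 25)*(-36*4) = -(-172)*(-144) = -1*24768 = -24768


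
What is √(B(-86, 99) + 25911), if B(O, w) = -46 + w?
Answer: 2*√6491 ≈ 161.13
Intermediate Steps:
√(B(-86, 99) + 25911) = √((-46 + 99) + 25911) = √(53 + 25911) = √25964 = 2*√6491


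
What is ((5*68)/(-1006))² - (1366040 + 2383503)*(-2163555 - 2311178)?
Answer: 4245036564480009071/253009 ≈ 1.6778e+13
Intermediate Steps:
((5*68)/(-1006))² - (1366040 + 2383503)*(-2163555 - 2311178) = (340*(-1/1006))² - 3749543*(-4474733) = (-170/503)² - 1*(-16778203797019) = 28900/253009 + 16778203797019 = 4245036564480009071/253009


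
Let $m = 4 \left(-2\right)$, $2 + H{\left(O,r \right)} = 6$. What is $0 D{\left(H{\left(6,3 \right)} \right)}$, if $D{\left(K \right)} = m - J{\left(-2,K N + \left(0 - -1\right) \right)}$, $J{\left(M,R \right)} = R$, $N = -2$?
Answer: $0$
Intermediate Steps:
$H{\left(O,r \right)} = 4$ ($H{\left(O,r \right)} = -2 + 6 = 4$)
$m = -8$
$D{\left(K \right)} = -9 + 2 K$ ($D{\left(K \right)} = -8 - \left(K \left(-2\right) + \left(0 - -1\right)\right) = -8 - \left(- 2 K + \left(0 + 1\right)\right) = -8 - \left(- 2 K + 1\right) = -8 - \left(1 - 2 K\right) = -8 + \left(-1 + 2 K\right) = -9 + 2 K$)
$0 D{\left(H{\left(6,3 \right)} \right)} = 0 \left(-9 + 2 \cdot 4\right) = 0 \left(-9 + 8\right) = 0 \left(-1\right) = 0$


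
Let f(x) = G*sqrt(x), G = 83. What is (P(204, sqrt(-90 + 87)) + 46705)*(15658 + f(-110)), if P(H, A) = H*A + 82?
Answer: (15658 + 83*I*sqrt(110))*(46787 + 204*I*sqrt(3)) ≈ 7.3228e+8 + 4.6261e+7*I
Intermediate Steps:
f(x) = 83*sqrt(x)
P(H, A) = 82 + A*H (P(H, A) = A*H + 82 = 82 + A*H)
(P(204, sqrt(-90 + 87)) + 46705)*(15658 + f(-110)) = ((82 + sqrt(-90 + 87)*204) + 46705)*(15658 + 83*sqrt(-110)) = ((82 + sqrt(-3)*204) + 46705)*(15658 + 83*(I*sqrt(110))) = ((82 + (I*sqrt(3))*204) + 46705)*(15658 + 83*I*sqrt(110)) = ((82 + 204*I*sqrt(3)) + 46705)*(15658 + 83*I*sqrt(110)) = (46787 + 204*I*sqrt(3))*(15658 + 83*I*sqrt(110)) = (15658 + 83*I*sqrt(110))*(46787 + 204*I*sqrt(3))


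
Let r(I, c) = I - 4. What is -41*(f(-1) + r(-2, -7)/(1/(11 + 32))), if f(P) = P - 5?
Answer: 10824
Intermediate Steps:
r(I, c) = -4 + I
f(P) = -5 + P
-41*(f(-1) + r(-2, -7)/(1/(11 + 32))) = -41*((-5 - 1) + (-4 - 2)/(1/(11 + 32))) = -41*(-6 - 6/(1/43)) = -41*(-6 - 6/1/43) = -41*(-6 - 6*43) = -41*(-6 - 258) = -41*(-264) = 10824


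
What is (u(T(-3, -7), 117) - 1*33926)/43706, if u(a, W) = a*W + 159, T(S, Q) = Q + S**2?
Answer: -33533/43706 ≈ -0.76724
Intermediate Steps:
u(a, W) = 159 + W*a (u(a, W) = W*a + 159 = 159 + W*a)
(u(T(-3, -7), 117) - 1*33926)/43706 = ((159 + 117*(-7 + (-3)**2)) - 1*33926)/43706 = ((159 + 117*(-7 + 9)) - 33926)*(1/43706) = ((159 + 117*2) - 33926)*(1/43706) = ((159 + 234) - 33926)*(1/43706) = (393 - 33926)*(1/43706) = -33533*1/43706 = -33533/43706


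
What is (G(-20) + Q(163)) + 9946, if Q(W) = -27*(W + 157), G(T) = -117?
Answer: 1189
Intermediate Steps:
Q(W) = -4239 - 27*W (Q(W) = -27*(157 + W) = -4239 - 27*W)
(G(-20) + Q(163)) + 9946 = (-117 + (-4239 - 27*163)) + 9946 = (-117 + (-4239 - 4401)) + 9946 = (-117 - 8640) + 9946 = -8757 + 9946 = 1189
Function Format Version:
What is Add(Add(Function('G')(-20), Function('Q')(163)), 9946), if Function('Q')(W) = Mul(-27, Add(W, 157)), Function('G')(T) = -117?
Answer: 1189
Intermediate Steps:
Function('Q')(W) = Add(-4239, Mul(-27, W)) (Function('Q')(W) = Mul(-27, Add(157, W)) = Add(-4239, Mul(-27, W)))
Add(Add(Function('G')(-20), Function('Q')(163)), 9946) = Add(Add(-117, Add(-4239, Mul(-27, 163))), 9946) = Add(Add(-117, Add(-4239, -4401)), 9946) = Add(Add(-117, -8640), 9946) = Add(-8757, 9946) = 1189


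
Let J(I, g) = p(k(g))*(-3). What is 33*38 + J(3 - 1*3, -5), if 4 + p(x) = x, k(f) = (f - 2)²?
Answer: 1119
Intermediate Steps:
k(f) = (-2 + f)²
p(x) = -4 + x
J(I, g) = 12 - 3*(-2 + g)² (J(I, g) = (-4 + (-2 + g)²)*(-3) = 12 - 3*(-2 + g)²)
33*38 + J(3 - 1*3, -5) = 33*38 + 3*(-5)*(4 - 1*(-5)) = 1254 + 3*(-5)*(4 + 5) = 1254 + 3*(-5)*9 = 1254 - 135 = 1119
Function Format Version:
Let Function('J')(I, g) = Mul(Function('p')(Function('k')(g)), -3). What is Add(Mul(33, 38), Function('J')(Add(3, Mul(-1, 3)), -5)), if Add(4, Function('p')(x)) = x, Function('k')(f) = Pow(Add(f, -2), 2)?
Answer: 1119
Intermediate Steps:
Function('k')(f) = Pow(Add(-2, f), 2)
Function('p')(x) = Add(-4, x)
Function('J')(I, g) = Add(12, Mul(-3, Pow(Add(-2, g), 2))) (Function('J')(I, g) = Mul(Add(-4, Pow(Add(-2, g), 2)), -3) = Add(12, Mul(-3, Pow(Add(-2, g), 2))))
Add(Mul(33, 38), Function('J')(Add(3, Mul(-1, 3)), -5)) = Add(Mul(33, 38), Mul(3, -5, Add(4, Mul(-1, -5)))) = Add(1254, Mul(3, -5, Add(4, 5))) = Add(1254, Mul(3, -5, 9)) = Add(1254, -135) = 1119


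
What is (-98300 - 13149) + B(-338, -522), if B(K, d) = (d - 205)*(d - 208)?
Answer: 419261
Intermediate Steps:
B(K, d) = (-208 + d)*(-205 + d) (B(K, d) = (-205 + d)*(-208 + d) = (-208 + d)*(-205 + d))
(-98300 - 13149) + B(-338, -522) = (-98300 - 13149) + (42640 + (-522)² - 413*(-522)) = -111449 + (42640 + 272484 + 215586) = -111449 + 530710 = 419261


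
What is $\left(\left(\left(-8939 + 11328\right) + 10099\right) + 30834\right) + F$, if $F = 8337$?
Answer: $51659$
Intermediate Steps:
$\left(\left(\left(-8939 + 11328\right) + 10099\right) + 30834\right) + F = \left(\left(\left(-8939 + 11328\right) + 10099\right) + 30834\right) + 8337 = \left(\left(2389 + 10099\right) + 30834\right) + 8337 = \left(12488 + 30834\right) + 8337 = 43322 + 8337 = 51659$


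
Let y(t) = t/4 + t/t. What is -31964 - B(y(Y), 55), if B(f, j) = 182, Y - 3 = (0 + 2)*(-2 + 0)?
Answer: -32146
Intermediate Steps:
Y = -1 (Y = 3 + (0 + 2)*(-2 + 0) = 3 + 2*(-2) = 3 - 4 = -1)
y(t) = 1 + t/4 (y(t) = t*(¼) + 1 = t/4 + 1 = 1 + t/4)
-31964 - B(y(Y), 55) = -31964 - 1*182 = -31964 - 182 = -32146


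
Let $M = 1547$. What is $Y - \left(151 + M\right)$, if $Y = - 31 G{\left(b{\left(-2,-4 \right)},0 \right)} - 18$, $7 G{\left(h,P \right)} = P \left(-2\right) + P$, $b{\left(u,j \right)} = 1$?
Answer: $-1716$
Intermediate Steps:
$G{\left(h,P \right)} = - \frac{P}{7}$ ($G{\left(h,P \right)} = \frac{P \left(-2\right) + P}{7} = \frac{- 2 P + P}{7} = \frac{\left(-1\right) P}{7} = - \frac{P}{7}$)
$Y = -18$ ($Y = - 31 \left(\left(- \frac{1}{7}\right) 0\right) - 18 = \left(-31\right) 0 - 18 = 0 - 18 = -18$)
$Y - \left(151 + M\right) = -18 - \left(151 + 1547\right) = -18 - 1698 = -1716$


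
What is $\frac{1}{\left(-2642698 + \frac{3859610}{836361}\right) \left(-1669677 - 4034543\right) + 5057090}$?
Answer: $\frac{11457}{172708655559315650} \approx 6.6337 \cdot 10^{-14}$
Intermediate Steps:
$\frac{1}{\left(-2642698 + \frac{3859610}{836361}\right) \left(-1669677 - 4034543\right) + 5057090} = \frac{1}{\left(-2642698 + 3859610 \cdot \frac{1}{836361}\right) \left(-5704220\right) + 5057090} = \frac{1}{\left(-2642698 + \frac{3859610}{836361}\right) \left(-5704220\right) + 5057090} = \frac{1}{\left(- \frac{2210245682368}{836361}\right) \left(-5704220\right) + 5057090} = \frac{1}{\frac{172708597620235520}{11457} + 5057090} = \frac{1}{\frac{172708655559315650}{11457}} = \frac{11457}{172708655559315650}$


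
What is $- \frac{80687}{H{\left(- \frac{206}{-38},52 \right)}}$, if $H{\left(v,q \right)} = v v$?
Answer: $- \frac{29128007}{10609} \approx -2745.6$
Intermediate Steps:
$H{\left(v,q \right)} = v^{2}$
$- \frac{80687}{H{\left(- \frac{206}{-38},52 \right)}} = - \frac{80687}{\left(- \frac{206}{-38}\right)^{2}} = - \frac{80687}{\left(\left(-206\right) \left(- \frac{1}{38}\right)\right)^{2}} = - \frac{80687}{\left(\frac{103}{19}\right)^{2}} = - \frac{80687}{\frac{10609}{361}} = \left(-80687\right) \frac{361}{10609} = - \frac{29128007}{10609}$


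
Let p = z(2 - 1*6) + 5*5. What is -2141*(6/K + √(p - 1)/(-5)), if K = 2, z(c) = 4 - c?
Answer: -6423 + 8564*√2/5 ≈ -4000.7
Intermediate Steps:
p = 33 (p = (4 - (2 - 1*6)) + 5*5 = (4 - (2 - 6)) + 25 = (4 - 1*(-4)) + 25 = (4 + 4) + 25 = 8 + 25 = 33)
-2141*(6/K + √(p - 1)/(-5)) = -2141*(6/2 + √(33 - 1)/(-5)) = -2141*(6*(½) + √32*(-⅕)) = -2141*(3 + (4*√2)*(-⅕)) = -2141*(3 - 4*√2/5) = -6423 + 8564*√2/5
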